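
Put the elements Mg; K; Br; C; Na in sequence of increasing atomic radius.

C < Br < Mg < Na < K

C is in period 2, group 14; Na is in period 3, group 1; Mg is in period 3, group 2; K is in period 4, group 1; Br is in period 4, group 17.
Atomic radius shrinks across a period as nuclear charge pulls the same shell inward, and grows down a group as new shells are added.
Neither a single period nor a single group — weigh both effects.
Br > C: the two effects oppose for this pair; the down-group effect wins (114 vs 75 pm).
Mg > Br: period and group pull opposite ways; the across-period shift dominates (139 vs 114 pm).
Na > Mg: both are in period 3; the period trend gives Na the larger value.
K > Na: K sits below Na in group 1, so the down-group effect alone puts K larger.
Tabulated atomic radius (pm): C 75, Na 155, Mg 139, K 196, Br 114.
So from smallest to largest: C < Br < Mg < Na < K.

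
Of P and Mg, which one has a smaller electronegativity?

Mg is in period 3, group 2; P is in period 3, group 15.
EN rises left→right (higher Z_eff, smaller atoms) and falls top→bottom (larger, more shielded atoms).
All lie in period 3, so electronegativity increases left to right.
So Mg has the smaller electronegativity (Mg < P).

Mg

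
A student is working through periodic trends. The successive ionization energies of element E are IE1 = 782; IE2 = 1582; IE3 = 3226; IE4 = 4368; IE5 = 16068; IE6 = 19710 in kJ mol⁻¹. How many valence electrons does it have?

Look for the largest jump between consecutive ionization energies: IE5/IE4 ≈ 3.7, far larger than any earlier ratio.
That jump marks the point where a core electron is being removed. So the atom has 4 valence electrons.

4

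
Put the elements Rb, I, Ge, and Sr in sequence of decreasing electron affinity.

I > Ge > Rb > Sr

Ge is in period 4, group 14; Rb is in period 5, group 1; Sr is in period 5, group 2; I is in period 5, group 17.
Adding an electron releases more energy for atoms nearer the top right (short of the noble gases).
Here both period and group differ, so the two effects have to be weighed against each other.
Rb > Sr: this pair runs against the simple trend — see the exception note.
Ge > Rb: both effects reinforce here, so Ge is clearly the higher of the two.
I > Ge: period and group pull opposite ways; the across-period shift dominates (295 vs 119 kJ/mol).
Note the exception: Rb has a higher electron affinity than Sr, contrary to the simple trend — adding an electron to Sr (ns²) has to open a new, higher-energy np subshell, which is unfavourable.
Approximate values (kJ/mol): Ge 119, Rb 47, Sr 5, I 295.
So from highest to lowest: I > Ge > Rb > Sr.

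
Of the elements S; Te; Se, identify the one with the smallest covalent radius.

Radius decreases left→right (rising Z_eff, same n) and increases top→bottom (higher n).
All are in group 16, so atomic radius increases down the group.
The smallest covalent radius among these belongs to S.

S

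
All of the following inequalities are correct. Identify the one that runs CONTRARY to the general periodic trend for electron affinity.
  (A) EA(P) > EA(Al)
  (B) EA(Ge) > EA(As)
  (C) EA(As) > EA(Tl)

The general trend: electron affinity increases across a period and decreases down a group.
(A) P (period 3, group 15) vs Al (period 3, group 13): the stated order agrees with the simple trend.
(B) Ge (period 4, group 14) vs As (period 4, group 15): the stated order contradicts the simple trend.
(C) As (period 4, group 15) vs Tl (period 6, group 13): the stated order agrees with the simple trend.
The exception is (B): adding an electron to As's half-filled 4p³ is unfavourable, so Ge (4p²) has the more exothermic EA.

(B)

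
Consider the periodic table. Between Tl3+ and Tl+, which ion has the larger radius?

Tl+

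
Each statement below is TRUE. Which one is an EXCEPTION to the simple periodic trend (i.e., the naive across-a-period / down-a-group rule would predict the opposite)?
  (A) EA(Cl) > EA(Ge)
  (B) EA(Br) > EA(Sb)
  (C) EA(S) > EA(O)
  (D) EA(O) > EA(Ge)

(C)

The general trend: electron affinity increases across a period and decreases down a group.
(A) Cl (period 3, group 17) vs Ge (period 4, group 14): the stated order agrees with the simple trend.
(B) Br (period 4, group 17) vs Sb (period 5, group 15): the stated order agrees with the simple trend.
(C) S (period 3, group 16) vs O (period 2, group 16): the stated order contradicts the simple trend.
(D) O (period 2, group 16) vs Ge (period 4, group 14): the stated order agrees with the simple trend.
The exception is (C): the compact 2p subshell of O repels the added electron more than S's larger 3p does.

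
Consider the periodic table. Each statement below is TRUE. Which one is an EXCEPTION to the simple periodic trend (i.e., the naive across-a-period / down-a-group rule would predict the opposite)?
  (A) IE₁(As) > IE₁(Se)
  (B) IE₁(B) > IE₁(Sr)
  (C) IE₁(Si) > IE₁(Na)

(A)

The general trend: IE₁ increases across a period and decreases down a group.
(A) As (period 4, group 15) vs Se (period 4, group 16): the stated order contradicts the simple trend.
(B) B (period 2, group 13) vs Sr (period 5, group 2): the stated order agrees with the simple trend.
(C) Si (period 3, group 14) vs Na (period 3, group 1): the stated order agrees with the simple trend.
The exception is (A): Se (4p⁴) ionizes more easily than half-filled As (4p³).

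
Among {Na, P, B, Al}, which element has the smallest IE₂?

Al

After 1 electron has been removed, what remains? Na⁺ is the bare [Ne] core; P⁺ still has 4 valence electrons; B⁺ still has 2 valence electrons; Al⁺ still has 2 valence electrons.
Breaking into a closed-shell core is much more expensive than removing a leftover valence electron — Na has the largest IE_2 here.
Valence configurations: P⁺ [Ne]3s²3p², B⁺ [He]2s², Al⁺ [Ne]3s².
Tabulated IE_2 (kJ/mol): Na 4562, P 1907, B 2427, Al 1817.
Hence IE_2: Al < P < B < Na.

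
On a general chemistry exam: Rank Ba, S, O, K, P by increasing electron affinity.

EA tends to increase across a period and decrease down a group, though the pattern is less regular than for IE or radius.
Neither a single period nor a single group — weigh both effects.
K > Ba: period and group pull opposite ways; the down-group shift dominates (48 vs 14 kJ/mol).
P > K: both effects reinforce here, so P is clearly the higher of the two.
O > P: both effects reinforce here, so O is clearly the higher of the two.
S > O: this pair runs against the simple trend — see the exception note.
Note the exception: S has a higher electron affinity than O, contrary to the simple trend — the compact 2p subshell of O repels the added electron more than S's larger 3p does.
Tabulated electron affinity (kJ/mol): O 141, P 72, S 200, K 48, Ba 14.
So from lowest to highest: Ba < K < P < O < S.

Ba, K, P, O, S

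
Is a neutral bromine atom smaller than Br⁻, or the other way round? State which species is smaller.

Forming Br⁻ adds 1 electron to Br. More electron–electron repulsion in the same shell, with unchanged nuclear charge, lets the cloud expand.
An anion is larger than its parent atom: Br⁻ > Br.

Br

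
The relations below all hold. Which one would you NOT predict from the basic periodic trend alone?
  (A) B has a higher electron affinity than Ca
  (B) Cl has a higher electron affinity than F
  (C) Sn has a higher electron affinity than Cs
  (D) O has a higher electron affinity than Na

The general trend: electron affinity increases across a period and decreases down a group.
(A) B (period 2, group 13) vs Ca (period 4, group 2): the stated order agrees with the simple trend.
(B) Cl (period 3, group 17) vs F (period 2, group 17): the stated order contradicts the simple trend.
(C) Sn (period 5, group 14) vs Cs (period 6, group 1): the stated order agrees with the simple trend.
(D) O (period 2, group 16) vs Na (period 3, group 1): the stated order agrees with the simple trend.
The exception is (B): F's small 2p subshell makes the incoming electron feel strong e⁻–e⁻ repulsion, so Cl actually releases more energy on gaining an electron.

(B)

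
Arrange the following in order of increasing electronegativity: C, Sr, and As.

C is in period 2, group 14; As is in period 4, group 15; Sr is in period 5, group 2.
Electronegativity increases across a period and decreases down a group, tracking effective nuclear charge and atomic size.
Neither a single period nor a single group — weigh both effects.
As > Sr: relative to Sr, both the across-period and down-group shifts push As's electronegativity up.
C > As: the two effects oppose for this pair; the down-group effect wins (2.55 vs 2.18).
Approximate values (Pauling): C 2.55, As 2.18, Sr 0.95.
So from lowest to highest: Sr < As < C.

Sr < As < C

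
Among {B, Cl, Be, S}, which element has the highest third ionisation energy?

After 2 electrons have been removed, what remains? B²⁺ still has 1 valence electron; Cl²⁺ still has 5 valence electrons; Be²⁺ is the bare [He] core; S²⁺ still has 4 valence electrons.
Breaking into a closed-shell core is much more expensive than removing a leftover valence electron — Be has the largest IE_3 here.
Valence configurations: B²⁺ [He]2s¹, Cl²⁺ [Ne]3s²3p³, S²⁺ [Ne]3s²3p².
Approximate IE_3 values (kJ/mol): B 3660, Cl 3822, Be 14849, S 3357.
So the third ionization energies run S < B < Cl < Be.

Be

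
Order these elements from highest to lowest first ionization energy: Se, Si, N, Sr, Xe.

N > Xe > Se > Si > Sr

Across a period the outer electron is held more tightly (higher IE₁); down a group it sits in a higher shell, more shielded, and comes off more easily.
These span different periods and groups, so the two trends combine.
Si > Sr: relative to Sr, both the across-period and down-group shifts push Si's first ionization energy up.
Se > Si: period and group pull opposite ways; the across-period shift dominates (941 vs 786 kJ/mol).
Xe > Se: the two effects oppose for this pair; the across-period effect wins (1170 vs 941 kJ/mol).
N > Xe: period and group pull opposite ways; the down-group shift dominates (1402 vs 1170 kJ/mol).
For reference (kJ/mol): N 1402, Si 786, Se 941, Sr 550, Xe 1170.
So from highest to lowest: N > Xe > Se > Si > Sr.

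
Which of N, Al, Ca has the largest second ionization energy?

N

The second ionization energy removes an electron from the +1 ion. For each element: N⁺ still has 4 valence electrons; Al⁺ still has 2 valence electrons; Ca⁺ still has 1 valence electron.
All are still removing valence electrons, so compare the +1 ions as you would atoms: IE_2 generally rises across a period (higher Z_eff) and falls down a group (larger shell), subject to the usual subshell exceptions.
Valence configurations: N⁺ [He]2s²2p², Al⁺ [Ne]3s², Ca⁺ [Ar]4s¹.
The numbers (kJ/mol): N 2856, Al 1817, Ca 1145.
So the second ionization energies run Ca < Al < N.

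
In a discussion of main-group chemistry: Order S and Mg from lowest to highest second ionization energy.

Consider each +1 ion: S⁺ still has 5 valence electrons; Mg⁺ still has 1 valence electron.
All are still removing valence electrons, so compare the +1 ions as you would atoms: IE_2 generally rises across a period (higher Z_eff) and falls down a group (larger shell), subject to the usual subshell exceptions.
Valence configurations: S⁺ [Ne]3s²3p³, Mg⁺ [Ne]3s¹.
Approximate IE_2 values (kJ/mol): S 2252, Mg 1451.
Overall IE_2 order: Mg < S.

Mg < S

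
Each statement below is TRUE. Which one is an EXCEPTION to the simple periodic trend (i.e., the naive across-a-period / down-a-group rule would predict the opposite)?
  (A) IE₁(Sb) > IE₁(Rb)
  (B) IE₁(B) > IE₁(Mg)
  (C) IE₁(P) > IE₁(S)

(C)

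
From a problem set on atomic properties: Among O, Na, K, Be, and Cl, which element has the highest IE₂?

Na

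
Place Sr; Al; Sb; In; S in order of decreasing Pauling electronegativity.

Smaller atoms with higher effective nuclear charge are more electronegative.
These span different periods and groups, so the two trends combine.
Al > Sr: relative to Sr, both the across-period and down-group shifts push Al's electronegativity up.
In > Al: this pair runs against the simple trend — see the exception note.
Sb > In: Sb lies to the right of In in period 5, so the across-period effect alone puts Sb higher.
S > Sb: relative to Sb, both the across-period and down-group shifts push S's electronegativity up.
Note the exception: In has a higher electronegativity than Al, contrary to the simple trend — poor shielding by filled d (and f) subshells raises the heavier element's effective nuclear charge more than the simple down-group trend predicts.
Approximate values (Pauling): Al 1.61, S 2.58, Sr 0.95, In 1.78, Sb 2.05.
So from highest to lowest: S > Sb > In > Al > Sr.

S > Sb > In > Al > Sr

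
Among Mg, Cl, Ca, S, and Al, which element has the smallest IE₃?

Consider each +2 ion: Mg²⁺ is the bare [Ne] core; Cl²⁺ still has 5 valence electrons; Ca²⁺ is the bare [Ar] core; S²⁺ still has 4 valence electrons; Al²⁺ still has 1 valence electron.
Core electrons are held far more tightly than valence electrons, so Ca and Mg top the IE_3 order.
Valence configurations: Cl²⁺ [Ne]3s²3p³, S²⁺ [Ne]3s²3p², Al²⁺ [Ne]3s¹.
The numbers (kJ/mol): Mg 7733, Cl 3822, Ca 4912, S 3357, Al 2745.
So the third ionization energies run Al < S < Cl < Ca < Mg.

Al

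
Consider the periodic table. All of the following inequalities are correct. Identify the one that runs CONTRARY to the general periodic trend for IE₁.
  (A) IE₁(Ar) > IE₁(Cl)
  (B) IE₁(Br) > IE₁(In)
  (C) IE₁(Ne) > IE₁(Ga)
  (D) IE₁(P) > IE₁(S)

(D)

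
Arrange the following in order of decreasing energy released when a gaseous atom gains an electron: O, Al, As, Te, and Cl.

Electron affinity generally becomes more exothermic across a period toward the halogens and less exothermic down a group.
Neither a single period nor a single group — weigh both effects.
As > Al: the two effects oppose for this pair; the across-period effect wins (78 vs 42 kJ/mol).
O > As: relative to As, both the across-period and down-group shifts push O's electron affinity up.
Te > O: this pair runs against the simple trend — see the exception note.
Cl > Te: both effects reinforce here, so Cl is clearly the higher of the two.
Note the exception: Te has a higher electron affinity than O, contrary to the simple trend — O's compact 2p subshell gives strong electron–electron repulsion on the added electron.
Tabulated electron affinity (kJ/mol): O 141, Al 42, Cl 349, As 78, Te 190.
So from highest to lowest: Cl > Te > O > As > Al.

Cl > Te > O > As > Al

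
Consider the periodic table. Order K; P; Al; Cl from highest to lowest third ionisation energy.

K > Cl > P > Al

The third ionization energy removes an electron from the +2 ion. For each element: K²⁺ is already 1 electron into the core; P²⁺ still has 3 valence electrons; Al²⁺ still has 1 valence electron; Cl²⁺ still has 5 valence electrons.
Pulling an electron out of a noble-gas core costs far more than removing a remaining valence electron, so K sits at the high end of IE_3.
Valence configurations: P²⁺ [Ne]3s²3p¹, Al²⁺ [Ne]3s¹, Cl²⁺ [Ne]3s²3p³.
The numbers (kJ/mol): K 4420, P 2914, Al 2745, Cl 3822.
Overall IE_3 order: Al < P < Cl < K.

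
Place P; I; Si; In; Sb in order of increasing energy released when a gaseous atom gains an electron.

In < P < Sb < Si < I

EA tends to increase across a period and decrease down a group, though the pattern is less regular than for IE or radius.
Here both period and group differ, so the two effects have to be weighed against each other.
P > In: both effects reinforce here, so P is clearly the higher of the two.
Sb > P: this pair runs against the simple trend — see the exception note.
Si > Sb: period and group pull opposite ways; the down-group shift dominates (134 vs 103 kJ/mol).
I > Si: the two effects oppose for this pair; the across-period effect wins (295 vs 134 kJ/mol).
Note the exception: Sb has a higher electron affinity than P, contrary to the simple trend — both are half-filled np³, but the pairing/repulsion penalty for the added electron shrinks as the p orbitals become larger and more diffuse down the group, and for Sb that outweighs the weaker nuclear attraction.
Note the exception: Si has a higher electron affinity than P, contrary to the simple trend — adding an electron to P's half-filled 3p³ is unfavourable, so Si (3p²) has the more exothermic EA.
Approximate values (kJ/mol): Si 134, P 72, In 29, Sb 103, I 295.
So from lowest to highest: In < P < Sb < Si < I.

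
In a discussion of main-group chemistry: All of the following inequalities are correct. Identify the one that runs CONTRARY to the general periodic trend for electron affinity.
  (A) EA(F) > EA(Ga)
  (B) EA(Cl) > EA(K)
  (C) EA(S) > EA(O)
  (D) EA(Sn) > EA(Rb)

(C)

The general trend: electron affinity increases across a period and decreases down a group.
(A) F (period 2, group 17) vs Ga (period 4, group 13): the stated order agrees with the simple trend.
(B) Cl (period 3, group 17) vs K (period 4, group 1): the stated order agrees with the simple trend.
(C) S (period 3, group 16) vs O (period 2, group 16): the stated order contradicts the simple trend.
(D) Sn (period 5, group 14) vs Rb (period 5, group 1): the stated order agrees with the simple trend.
The exception is (C): the compact 2p subshell of O repels the added electron more than S's larger 3p does.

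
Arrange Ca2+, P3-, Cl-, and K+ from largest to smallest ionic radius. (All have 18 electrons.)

All of these have 18 electrons, so size is governed by nuclear charge alone: the more protons, the stronger the pull on the same electron cloud, and the smaller the ion.
Nuclear charges: Ca2+ (Z=20), K+ (Z=19), Cl- (Z=17), P3- (Z=15).
Largest to smallest: P3- > Cl- > K+ > Ca2+.

P3-, Cl-, K+, Ca2+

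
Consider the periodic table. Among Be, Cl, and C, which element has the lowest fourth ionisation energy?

After 3 electrons have been removed, what remains? Be³⁺ is already 1 electron into the core; Cl³⁺ still has 4 valence electrons; C³⁺ still has 1 valence electron.
Breaking into a closed-shell core is much more expensive than removing a leftover valence electron — Be has the largest IE_4 here.
Valence configurations: Cl³⁺ [Ne]3s²3p², C³⁺ [He]2s¹.
The numbers (kJ/mol): Be 21007, Cl 5159, C 6223.
So the fourth ionization energies run Cl < C < Be.

Cl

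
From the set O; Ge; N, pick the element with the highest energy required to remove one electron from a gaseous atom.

N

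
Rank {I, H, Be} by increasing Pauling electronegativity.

H is in period 1, group 1; Be is in period 2, group 2; I is in period 5, group 17.
EN rises left→right (higher Z_eff, smaller atoms) and falls top→bottom (larger, more shielded atoms).
Here both period and group differ, so the two effects have to be weighed against each other.
H > Be: period and group pull opposite ways; the down-group shift dominates (2.20 vs 1.57).
I > H: period and group pull opposite ways; the across-period shift dominates (2.66 vs 2.20).
For reference (Pauling): H 2.20, Be 1.57, I 2.66.
So from lowest to highest: Be < H < I.

Be < H < I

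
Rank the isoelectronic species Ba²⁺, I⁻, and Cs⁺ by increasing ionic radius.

All of these have 54 electrons, so size is governed by nuclear charge alone: the more protons, the stronger the pull on the same electron cloud, and the smaller the ion.
Nuclear charges: Ba²⁺ (Z=56), Cs⁺ (Z=55), I⁻ (Z=53).
Smallest to largest: Ba²⁺ < Cs⁺ < I⁻.

Ba²⁺ < Cs⁺ < I⁻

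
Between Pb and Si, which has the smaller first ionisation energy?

Si is in period 3, group 14; Pb is in period 6, group 14.
Across a period the outer electron is held more tightly (higher IE₁); down a group it sits in a higher shell, more shielded, and comes off more easily.
All are in group 14, so first ionization energy increases up the group.
So Pb has the smaller first ionisation energy (Pb < Si).

Pb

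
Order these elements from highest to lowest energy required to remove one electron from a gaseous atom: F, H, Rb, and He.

H is in period 1, group 1; He is in period 1, group 18; F is in period 2, group 17; Rb is in period 5, group 1.
IE₁ increases left→right with effective nuclear charge and decreases top→bottom as the valence shell moves farther out.
These span different periods and groups, so the two trends combine.
H > Rb: they share group 1; the group trend gives H the larger value.
F > H: the two effects oppose for this pair; the across-period effect wins (1681 vs 1312 kJ/mol).
He > F: relative to F, both the across-period and down-group shifts push He's first ionization energy up.
Tabulated first ionization energy (kJ/mol): H 1312, He 2372, F 1681, Rb 403.
So from highest to lowest: He > F > H > Rb.

He, F, H, Rb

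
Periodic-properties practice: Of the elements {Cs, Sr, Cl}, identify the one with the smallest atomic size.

Cl

Atomic radius shrinks across a period as nuclear charge pulls the same shell inward, and grows down a group as new shells are added.
Here both period and group differ, so the two effects have to be weighed against each other.
Sr > Cl: both effects reinforce here, so Sr is clearly the larger of the two.
Cs > Sr: both effects reinforce here, so Cs is clearly the larger of the two.
Tabulated atomic radius (pm): Cl 99, Sr 185, Cs 232.
The smallest atomic size among these belongs to Cl.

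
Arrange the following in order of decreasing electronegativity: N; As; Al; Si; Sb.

N > As > Sb > Si > Al

N is in period 2, group 15; Al is in period 3, group 13; Si is in period 3, group 14; As is in period 4, group 15; Sb is in period 5, group 15.
EN rises left→right (higher Z_eff, smaller atoms) and falls top→bottom (larger, more shielded atoms).
Here both period and group differ, so the two effects have to be weighed against each other.
Si > Al: both are in period 3; the period trend gives Si the larger value.
Sb > Si: period and group pull opposite ways; the across-period shift dominates (2.05 vs 1.90).
As > Sb: As sits above Sb in group 15, so the down-group effect alone puts As higher.
N > As: they share group 15; the group trend gives N the larger value.
For reference (Pauling): N 3.04, Al 1.61, Si 1.90, As 2.18, Sb 2.05.
So from highest to lowest: N > As > Sb > Si > Al.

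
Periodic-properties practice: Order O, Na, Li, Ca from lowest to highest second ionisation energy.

IE_2 is the cost of taking one more electron from the +1 cation: O⁺ still has 5 valence electrons; Na⁺ is the bare [Ne] core; Li⁺ is the bare [He] core; Ca⁺ still has 1 valence electron.
Breaking into a closed-shell core is much more expensive than removing a leftover valence electron — Na and Li have the largest IE_2 here.
Valence configurations: O⁺ [He]2s²2p³, Ca⁺ [Ar]4s¹.
Approximate IE_2 values (kJ/mol): O 3388, Na 4562, Li 7298, Ca 1145.
Overall IE_2 order: Ca < O < Na < Li.

Ca < O < Na < Li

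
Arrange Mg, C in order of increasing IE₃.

The third ionization energy removes an electron from the +2 ion. For each element: Mg²⁺ is the bare [Ne] core; C²⁺ still has 2 valence electrons.
Pulling an electron out of a noble-gas core costs far more than removing a remaining valence electron, so Mg sits at the high end of IE_3.
Tabulated IE_3 (kJ/mol): Mg 7733, C 4620.
Overall IE_3 order: C < Mg.

C < Mg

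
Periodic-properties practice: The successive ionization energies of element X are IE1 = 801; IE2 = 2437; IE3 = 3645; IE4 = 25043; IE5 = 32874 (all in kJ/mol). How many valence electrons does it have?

3

Look for the largest jump between consecutive ionization energies: IE4/IE3 ≈ 6.9, far larger than any earlier ratio.
That jump marks the point where a core electron is being removed. So the atom has 3 valence electrons.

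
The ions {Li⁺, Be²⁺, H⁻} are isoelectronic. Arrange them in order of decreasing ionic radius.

H⁻, Li⁺, Be²⁺

All of these have 2 electrons, so size is governed by nuclear charge alone: the more protons, the stronger the pull on the same electron cloud, and the smaller the ion.
Nuclear charges: Be²⁺ (Z=4), Li⁺ (Z=3), H⁻ (Z=1).
Largest to smallest: H⁻ > Li⁺ > Be²⁺.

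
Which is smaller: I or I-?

I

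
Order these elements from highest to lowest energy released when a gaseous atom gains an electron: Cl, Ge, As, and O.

Atoms with high Z_eff and room in the valence shell (especially the halogens) have the most exothermic electron affinities.
Neither a single period nor a single group — weigh both effects.
Ge > As: this pair runs against the simple trend — see the exception note.
O > Ge: relative to Ge, both the across-period and down-group shifts push O's electron affinity up.
Cl > O: period and group pull opposite ways; the across-period shift dominates (349 vs 141 kJ/mol).
Note the exception: Ge has a higher electron affinity than As, contrary to the simple trend — adding an electron to As's half-filled 4p³ is unfavourable, so Ge (4p²) has the more exothermic EA.
Tabulated electron affinity (kJ/mol): O 141, Cl 349, Ge 119, As 78.
So from highest to lowest: Cl > O > Ge > As.

Cl, O, Ge, As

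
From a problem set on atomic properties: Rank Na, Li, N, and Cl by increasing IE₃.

Consider each +2 ion: Na²⁺ is already 1 electron into the core; Li²⁺ is already 1 electron into the core; N²⁺ still has 3 valence electrons; Cl²⁺ still has 5 valence electrons.
Core electrons are held far more tightly than valence electrons, so Na and Li top the IE_3 order.
Valence configurations: N²⁺ [He]2s²2p¹, Cl²⁺ [Ne]3s²3p³.
Approximate IE_3 values (kJ/mol): Na 6910, Li 11815, N 4578, Cl 3822.
Hence IE_3: Cl < N < Na < Li.

Cl, N, Na, Li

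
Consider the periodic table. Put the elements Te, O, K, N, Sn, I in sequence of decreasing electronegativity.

O > N > I > Te > Sn > K

N is in period 2, group 15; O is in period 2, group 16; K is in period 4, group 1; Sn is in period 5, group 14; Te is in period 5, group 16; I is in period 5, group 17.
Smaller atoms with higher effective nuclear charge are more electronegative.
Neither a single period nor a single group — weigh both effects.
Sn > K: the two effects oppose for this pair; the across-period effect wins (1.96 vs 0.82).
Te > Sn: both are in period 5; the period trend gives Te the larger value.
I > Te: both are in period 5; the period trend gives I the larger value.
N > I: period and group pull opposite ways; the down-group shift dominates (3.04 vs 2.66).
O > N: O lies to the right of N in period 2, so the across-period effect alone puts O higher.
Approximate values (Pauling): N 3.04, O 3.44, K 0.82, Sn 1.96, Te 2.10, I 2.66.
So from highest to lowest: O > N > I > Te > Sn > K.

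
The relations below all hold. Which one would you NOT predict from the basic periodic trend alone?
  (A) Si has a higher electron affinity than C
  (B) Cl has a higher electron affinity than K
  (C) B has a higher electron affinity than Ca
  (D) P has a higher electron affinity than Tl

(A)

The general trend: electron affinity increases across a period and decreases down a group.
(A) Si (period 3, group 14) vs C (period 2, group 14): the stated order contradicts the simple trend.
(B) Cl (period 3, group 17) vs K (period 4, group 1): the stated order agrees with the simple trend.
(C) B (period 2, group 13) vs Ca (period 4, group 2): the stated order agrees with the simple trend.
(D) P (period 3, group 15) vs Tl (period 6, group 13): the stated order agrees with the simple trend.
The exception is (A): Si's larger, more diffuse 3p orbitals accept an added electron slightly more readily than C's compact 2p.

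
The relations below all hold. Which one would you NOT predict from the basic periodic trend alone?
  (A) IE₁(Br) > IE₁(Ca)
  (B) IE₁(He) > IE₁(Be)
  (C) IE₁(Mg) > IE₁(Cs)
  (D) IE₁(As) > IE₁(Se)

(D)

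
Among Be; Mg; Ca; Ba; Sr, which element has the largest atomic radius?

Ba

Be is in period 2, group 2; Mg is in period 3, group 2; Ca is in period 4, group 2; Sr is in period 5, group 2; Ba is in period 6, group 2.
Moving right in a period, electrons are added to the same shell under a stronger nuclear pull, so atoms get smaller; moving down, a new shell is opened and atoms get larger.
All are in group 2, so atomic radius increases down the group.
The largest atomic radius among these belongs to Ba.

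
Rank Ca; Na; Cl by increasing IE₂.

The second ionization energy removes an electron from the +1 ion. For each element: Ca⁺ still has 1 valence electron; Na⁺ is the bare [Ne] core; Cl⁺ still has 6 valence electrons.
Core electrons are held far more tightly than valence electrons, so Na tops the IE_2 order.
Valence configurations: Ca⁺ [Ar]4s¹, Cl⁺ [Ne]3s²3p⁴.
Approximate IE_2 values (kJ/mol): Ca 1145, Na 4562, Cl 2298.
Hence IE_2: Ca < Cl < Na.

Ca, Cl, Na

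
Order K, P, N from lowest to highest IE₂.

Consider each +1 ion: K⁺ is the bare [Ar] core; P⁺ still has 4 valence electrons; N⁺ still has 4 valence electrons.
Pulling an electron out of a noble-gas core costs far more than removing a remaining valence electron, so K sits at the high end of IE_2.
Valence configurations: P⁺ [Ne]3s²3p², N⁺ [He]2s²2p².
The numbers (kJ/mol): K 3052, P 1907, N 2856.
So the second ionization energies run P < N < K.

P, N, K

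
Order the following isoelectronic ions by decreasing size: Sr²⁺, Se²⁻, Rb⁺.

All of these have 36 electrons, so size is governed by nuclear charge alone: the more protons, the stronger the pull on the same electron cloud, and the smaller the ion.
Nuclear charges: Sr²⁺ (Z=38), Rb⁺ (Z=37), Se²⁻ (Z=34).
Largest to smallest: Se²⁻ > Rb⁺ > Sr²⁺.

Se²⁻ > Rb⁺ > Sr²⁺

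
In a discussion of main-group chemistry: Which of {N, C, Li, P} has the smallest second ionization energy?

P

The second ionization energy removes an electron from the +1 ion. For each element: N⁺ still has 4 valence electrons; C⁺ still has 3 valence electrons; Li⁺ is the bare [He] core; P⁺ still has 4 valence electrons.
Breaking into a closed-shell core is much more expensive than removing a leftover valence electron — Li has the largest IE_2 here.
Valence configurations: N⁺ [He]2s²2p², C⁺ [He]2s²2p¹, P⁺ [Ne]3s²3p².
The numbers (kJ/mol): N 2856, C 2353, Li 7298, P 1907.
So the second ionization energies run P < C < N < Li.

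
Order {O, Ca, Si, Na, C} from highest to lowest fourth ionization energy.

The fourth ionization energy removes an electron from the +3 ion. For each element: O³⁺ still has 3 valence electrons; Ca³⁺ is already 1 electron into the core; Si³⁺ still has 1 valence electron; Na³⁺ is already 2 electrons into the core; C³⁺ still has 1 valence electron.
Usually core removal costs more than valence removal, but here the competition is close: a tightly held n=2 valence electron can cost more to remove than an n=3 core electron, so the actual values have to decide it.
Valence configurations: O³⁺ [He]2s²2p¹, Si³⁺ [Ne]3s¹, C³⁺ [He]2s¹.
Tabulated IE_4 (kJ/mol): O 7469, Ca 6491, Si 4356, Na 9543, C 6223.
Overall IE_4 order: Si < C < Ca < O < Na.

Na > O > Ca > C > Si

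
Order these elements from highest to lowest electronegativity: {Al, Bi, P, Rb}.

Al is in period 3, group 13; P is in period 3, group 15; Rb is in period 5, group 1; Bi is in period 6, group 15.
Electronegativity increases across a period and decreases down a group, tracking effective nuclear charge and atomic size.
These span different periods and groups, so the two trends combine.
Al > Rb: relative to Rb, both the across-period and down-group shifts push Al's electronegativity up.
Bi > Al: period and group pull opposite ways; the across-period shift dominates (2.02 vs 1.61).
P > Bi: they share group 15; the group trend gives P the larger value.
Tabulated electronegativity (Pauling): Al 1.61, P 2.19, Rb 0.82, Bi 2.02.
So from highest to lowest: P > Bi > Al > Rb.

P > Bi > Al > Rb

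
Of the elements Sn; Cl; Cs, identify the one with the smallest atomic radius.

Cl is in period 3, group 17; Sn is in period 5, group 14; Cs is in period 6, group 1.
Moving right in a period, electrons are added to the same shell under a stronger nuclear pull, so atoms get smaller; moving down, a new shell is opened and atoms get larger.
These span different periods and groups, so the two trends combine.
Sn > Cl: both effects reinforce here, so Sn is clearly the larger of the two.
Cs > Sn: relative to Sn, both the across-period and down-group shifts push Cs's atomic radius up.
Approximate values (pm): Cl 99, Sn 140, Cs 232.
The smallest atomic radius among these belongs to Cl.

Cl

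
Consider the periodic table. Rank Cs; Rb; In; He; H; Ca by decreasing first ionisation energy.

He > H > Ca > In > Rb > Cs

H is in period 1, group 1; He is in period 1, group 18; Ca is in period 4, group 2; Rb is in period 5, group 1; In is in period 5, group 13; Cs is in period 6, group 1.
Across a period the outer electron is held more tightly (higher IE₁); down a group it sits in a higher shell, more shielded, and comes off more easily.
Here both period and group differ, so the two effects have to be weighed against each other.
Rb > Cs: Rb sits above Cs in group 1, so the down-group effect alone puts Rb higher.
In > Rb: In lies to the right of Rb in period 5, so the across-period effect alone puts In higher.
Ca > In: the two effects oppose for this pair; the down-group effect wins (590 vs 558 kJ/mol).
H > Ca: the two effects oppose for this pair; the down-group effect wins (1312 vs 590 kJ/mol).
He > H: He lies to the right of H in period 1, so the across-period effect alone puts He higher.
For reference (kJ/mol): H 1312, He 2372, Ca 590, Rb 403, In 558, Cs 376.
So from highest to lowest: He > H > Ca > In > Rb > Cs.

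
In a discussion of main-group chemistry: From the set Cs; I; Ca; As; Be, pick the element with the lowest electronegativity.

Cs

Be is in period 2, group 2; Ca is in period 4, group 2; As is in period 4, group 15; I is in period 5, group 17; Cs is in period 6, group 1.
Atoms toward the upper right of the periodic table pull bonding electrons most strongly.
Here both period and group differ, so the two effects have to be weighed against each other.
Ca > Cs: both effects reinforce here, so Ca is clearly the higher of the two.
Be > Ca: Be sits above Ca in group 2, so the down-group effect alone puts Be higher.
As > Be: period and group pull opposite ways; the across-period shift dominates (2.18 vs 1.57).
I > As: the two effects oppose for this pair; the across-period effect wins (2.66 vs 2.18).
For reference (Pauling): Be 1.57, Ca 1.00, As 2.18, I 2.66, Cs 0.79.
The lowest electronegativity among these belongs to Cs.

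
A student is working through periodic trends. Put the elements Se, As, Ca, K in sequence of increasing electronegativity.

Smaller atoms with higher effective nuclear charge are more electronegative.
All lie in period 4, so electronegativity increases left to right.
So from lowest to highest: K < Ca < As < Se.

K, Ca, As, Se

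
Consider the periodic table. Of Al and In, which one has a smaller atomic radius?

Al is in period 3, group 13; In is in period 5, group 13.
Atomic radius shrinks across a period as nuclear charge pulls the same shell inward, and grows down a group as new shells are added.
All are in group 13, so atomic radius increases down the group.
So Al has the smaller atomic radius (Al < In).

Al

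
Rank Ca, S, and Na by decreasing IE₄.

Na, Ca, S

The fourth ionization energy removes an electron from the +3 ion. For each element: Ca³⁺ is already 1 electron into the core; S³⁺ still has 3 valence electrons; Na³⁺ is already 2 electrons into the core.
Core electrons are held far more tightly than valence electrons, so Ca and Na top the IE_4 order.
The numbers (kJ/mol): Ca 6491, S 4556, Na 9543.
So the fourth ionization energies run S < Ca < Na.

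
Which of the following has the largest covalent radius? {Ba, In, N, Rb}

N is in period 2, group 15; Rb is in period 5, group 1; In is in period 5, group 13; Ba is in period 6, group 2.
Moving right in a period, electrons are added to the same shell under a stronger nuclear pull, so atoms get smaller; moving down, a new shell is opened and atoms get larger.
These span different periods and groups, so the two trends combine.
In > N: both effects reinforce here, so In is clearly the larger of the two.
Ba > In: both effects reinforce here, so Ba is clearly the larger of the two.
Rb > Ba: the two effects oppose for this pair; the across-period effect wins (210 vs 196 pm).
Approximate values (pm): N 71, Rb 210, In 142, Ba 196.
The largest covalent radius among these belongs to Rb.

Rb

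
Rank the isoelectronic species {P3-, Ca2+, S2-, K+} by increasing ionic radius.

All of these have 18 electrons, so size is governed by nuclear charge alone: the more protons, the stronger the pull on the same electron cloud, and the smaller the ion.
Nuclear charges: Ca2+ (Z=20), K+ (Z=19), S2- (Z=16), P3- (Z=15).
Smallest to largest: Ca2+ < K+ < S2- < P3-.

Ca2+ < K+ < S2- < P3-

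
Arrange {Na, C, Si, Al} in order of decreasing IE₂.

Na, C, Al, Si

The second ionization energy removes an electron from the +1 ion. For each element: Na⁺ is the bare [Ne] core; C⁺ still has 3 valence electrons; Si⁺ still has 3 valence electrons; Al⁺ still has 2 valence electrons.
Pulling an electron out of a noble-gas core costs far more than removing a remaining valence electron, so Na sits at the high end of IE_2.
Valence configurations: C⁺ [He]2s²2p¹, Si⁺ [Ne]3s²3p¹, Al⁺ [Ne]3s².
Si⁺ loses a lone 3p electron whereas Al⁺ must break into a filled 3s² pair, so IE_2(Al) > IE_2(Si) even though Si has the higher nuclear charge.
Approximate IE_2 values (kJ/mol): Na 4562, C 2353, Si 1577, Al 1817.
Hence IE_2: Si < Al < C < Na.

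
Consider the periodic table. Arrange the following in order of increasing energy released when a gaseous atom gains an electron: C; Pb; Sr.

Sr < Pb < C

Adding an electron releases more energy for atoms nearer the top right (short of the noble gases).
Neither a single period nor a single group — weigh both effects.
Pb > Sr: the two effects oppose for this pair; the across-period effect wins (35 vs 5 kJ/mol).
C > Pb: they share group 14; the group trend gives C the larger value.
Approximate values (kJ/mol): C 122, Sr 5, Pb 35.
So from lowest to highest: Sr < Pb < C.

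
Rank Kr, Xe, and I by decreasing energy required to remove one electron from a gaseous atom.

Kr > Xe > I

IE₁ increases left→right with effective nuclear charge and decreases top→bottom as the valence shell moves farther out.
Here both period and group differ, so the two effects have to be weighed against each other.
Xe > I: both are in period 5; the period trend gives Xe the larger value.
Kr > Xe: Kr sits above Xe in group 18, so the down-group effect alone puts Kr higher.
Tabulated first ionization energy (kJ/mol): Kr 1351, I 1008, Xe 1170.
So from highest to lowest: Kr > Xe > I.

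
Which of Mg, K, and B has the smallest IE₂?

Mg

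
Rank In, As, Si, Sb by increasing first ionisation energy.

Si is in period 3, group 14; As is in period 4, group 15; In is in period 5, group 13; Sb is in period 5, group 15.
Removing the outermost electron gets harder across a period and easier down a group.
Here both period and group differ, so the two effects have to be weighed against each other.
Si > In: relative to In, both the across-period and down-group shifts push Si's first ionization energy up.
Sb > Si: the two effects oppose for this pair; the across-period effect wins (831 vs 786 kJ/mol).
As > Sb: they share group 15; the group trend gives As the larger value.
Tabulated first ionization energy (kJ/mol): Si 786, As 947, In 558, Sb 831.
So from lowest to highest: In < Si < Sb < As.

In < Si < Sb < As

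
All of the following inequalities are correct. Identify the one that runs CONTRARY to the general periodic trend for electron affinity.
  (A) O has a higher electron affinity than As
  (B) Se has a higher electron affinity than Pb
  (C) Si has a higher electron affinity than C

(C)

The general trend: electron affinity increases across a period and decreases down a group.
(A) O (period 2, group 16) vs As (period 4, group 15): the stated order agrees with the simple trend.
(B) Se (period 4, group 16) vs Pb (period 6, group 14): the stated order agrees with the simple trend.
(C) Si (period 3, group 14) vs C (period 2, group 14): the stated order contradicts the simple trend.
The exception is (C): Si's larger, more diffuse 3p orbitals accept an added electron slightly more readily than C's compact 2p.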